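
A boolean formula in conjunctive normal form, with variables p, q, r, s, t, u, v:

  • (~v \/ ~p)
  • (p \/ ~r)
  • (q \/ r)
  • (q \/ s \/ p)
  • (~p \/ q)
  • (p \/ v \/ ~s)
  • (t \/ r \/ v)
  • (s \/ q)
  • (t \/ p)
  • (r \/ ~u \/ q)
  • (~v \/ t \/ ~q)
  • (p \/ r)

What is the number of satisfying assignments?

Split on p, then q.
  p=T, q=T: s, u free; 3 ways for (r,t,v) × 2^2 = 12.
  p=T, q=F: a clause becomes empty — 0.
  p=F, q=T: a clause becomes empty — 0.
  p=F, q=F: a clause becomes empty — 0.
Total: 12 + 0 + 0 + 0 = 12.

12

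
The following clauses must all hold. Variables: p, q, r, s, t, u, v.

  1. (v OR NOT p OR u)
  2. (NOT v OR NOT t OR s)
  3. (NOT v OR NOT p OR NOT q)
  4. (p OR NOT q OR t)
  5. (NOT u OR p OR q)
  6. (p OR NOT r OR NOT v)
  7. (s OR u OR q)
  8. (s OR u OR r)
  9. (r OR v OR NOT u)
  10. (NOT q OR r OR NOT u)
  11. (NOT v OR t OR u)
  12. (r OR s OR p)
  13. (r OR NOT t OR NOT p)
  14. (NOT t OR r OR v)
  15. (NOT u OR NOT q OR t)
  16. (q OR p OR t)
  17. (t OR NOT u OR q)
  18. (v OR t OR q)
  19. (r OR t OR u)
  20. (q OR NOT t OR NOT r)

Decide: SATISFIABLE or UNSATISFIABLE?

SATISFIABLE

Try p = True.
The remaining clauses are satisfied by q = True, r = True, s = False, t = True, u = True, v = False.
Every clause has at least one true literal under this assignment.
So p = 1  q = 1  r = 1  s = 0  t = 1  u = 1  v = 0 is a satisfying assignment.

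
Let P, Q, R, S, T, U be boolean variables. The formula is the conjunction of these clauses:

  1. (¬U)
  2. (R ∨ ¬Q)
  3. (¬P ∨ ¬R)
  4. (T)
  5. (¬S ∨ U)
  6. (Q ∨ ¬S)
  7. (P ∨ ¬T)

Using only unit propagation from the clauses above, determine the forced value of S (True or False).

False

(¬U) stands alone — U = False.
(T) is a unit clause: T = True.
(U ∨ ¬S) with U = False leaves only ¬S, so S = False.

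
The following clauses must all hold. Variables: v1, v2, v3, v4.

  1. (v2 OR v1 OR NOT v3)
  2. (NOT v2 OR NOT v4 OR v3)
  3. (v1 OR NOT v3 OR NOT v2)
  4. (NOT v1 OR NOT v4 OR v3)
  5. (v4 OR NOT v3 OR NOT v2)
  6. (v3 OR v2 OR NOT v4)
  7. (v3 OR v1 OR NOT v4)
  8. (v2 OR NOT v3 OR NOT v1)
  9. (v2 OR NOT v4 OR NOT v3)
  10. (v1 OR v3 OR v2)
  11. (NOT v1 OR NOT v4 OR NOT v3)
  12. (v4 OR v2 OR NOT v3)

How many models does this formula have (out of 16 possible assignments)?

Satisfying assignments:
  v1=0 v2=1 v3=0 v4=0
  v1=1 v2=0 v3=0 v4=0
  v1=1 v2=1 v3=0 v4=0
Count: 3.

3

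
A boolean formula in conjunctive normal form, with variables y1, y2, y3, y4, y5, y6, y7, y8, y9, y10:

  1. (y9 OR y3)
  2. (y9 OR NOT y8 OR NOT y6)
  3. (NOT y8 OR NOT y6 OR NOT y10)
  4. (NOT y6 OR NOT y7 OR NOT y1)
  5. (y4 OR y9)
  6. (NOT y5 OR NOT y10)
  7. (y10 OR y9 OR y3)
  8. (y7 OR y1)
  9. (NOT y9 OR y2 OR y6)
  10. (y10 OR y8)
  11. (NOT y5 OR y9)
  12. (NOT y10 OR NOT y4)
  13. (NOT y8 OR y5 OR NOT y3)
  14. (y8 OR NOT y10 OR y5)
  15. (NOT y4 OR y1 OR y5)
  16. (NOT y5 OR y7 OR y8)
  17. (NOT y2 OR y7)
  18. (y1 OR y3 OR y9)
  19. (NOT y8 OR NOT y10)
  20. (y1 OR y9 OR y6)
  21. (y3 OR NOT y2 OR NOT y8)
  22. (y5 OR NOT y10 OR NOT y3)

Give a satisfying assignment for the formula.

y1=1, y2=1, y3=1, y4=1, y5=1, y6=0, y7=1, y8=1, y9=1, y10=0

Check each clause:
  1. (y3 OR y9) — y9 is true.
  2. (NOT y8 OR NOT y6 OR y9) — y9 is true.
  3. (NOT y8 OR NOT y10 OR NOT y6) — NOT y6 is true.
  4. (NOT y6 OR NOT y7 OR NOT y1) — NOT y6 is true.
  5. (y9 OR y4) — y9 is true.
  6. (NOT y10 OR NOT y5) — NOT y10 is true.
  7. (y9 OR y3 OR y10) — y9 is true.
  8. (y7 OR y1) — y1 is true.
  9. (NOT y9 OR y6 OR y2) — y2 is true.
  10. (y8 OR y10) — y8 is true.
  11. (NOT y5 OR y9) — y9 is true.
  12. (NOT y4 OR NOT y10) — NOT y10 is true.
  13. (NOT y3 OR y5 OR NOT y8) — y5 is true.
  14. (y5 OR NOT y10 OR y8) — y8 is true.
  15. (y5 OR y1 OR NOT y4) — y1 is true.
  16. (y8 OR NOT y5 OR y7) — y8 is true.
  17. (NOT y2 OR y7) — y7 is true.
  18. (y1 OR y9 OR y3) — y9 is true.
  19. (NOT y10 OR NOT y8) — NOT y10 is true.
  20. (y6 OR y1 OR y9) — y1 is true.
  21. (NOT y2 OR NOT y8 OR y3) — y3 is true.
  22. (NOT y3 OR NOT y10 OR y5) — y5 is true.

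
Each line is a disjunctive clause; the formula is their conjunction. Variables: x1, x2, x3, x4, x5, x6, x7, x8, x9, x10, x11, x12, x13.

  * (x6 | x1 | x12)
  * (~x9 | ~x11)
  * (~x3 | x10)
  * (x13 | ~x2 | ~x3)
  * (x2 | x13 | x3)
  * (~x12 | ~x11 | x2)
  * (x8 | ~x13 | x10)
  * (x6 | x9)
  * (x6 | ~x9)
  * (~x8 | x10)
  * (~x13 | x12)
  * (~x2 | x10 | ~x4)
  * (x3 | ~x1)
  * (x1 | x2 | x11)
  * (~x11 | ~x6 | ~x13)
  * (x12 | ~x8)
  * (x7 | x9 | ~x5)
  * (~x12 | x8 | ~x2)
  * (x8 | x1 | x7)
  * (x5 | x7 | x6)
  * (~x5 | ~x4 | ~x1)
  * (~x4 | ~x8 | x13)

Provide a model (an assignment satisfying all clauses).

x1 = F  x2 = T  x3 = T  x4 = T  x5 = F  x6 = T  x7 = T  x8 = T  x9 = T  x10 = T  x11 = F  x12 = T  x13 = T

x7 occurs only positively in the remaining clauses — set x7 = True.
x10 occurs only positively in the remaining clauses — set x10 = True.
Branch on x1: take x1 = False.
For the remaining variables, x2 = True, x3 = True, x4 = True, x5 = False, x6 = True, x8 = True, x9 = True, x11 = False, x12 = True, x13 = True works.
Every clause has at least one true literal under this assignment.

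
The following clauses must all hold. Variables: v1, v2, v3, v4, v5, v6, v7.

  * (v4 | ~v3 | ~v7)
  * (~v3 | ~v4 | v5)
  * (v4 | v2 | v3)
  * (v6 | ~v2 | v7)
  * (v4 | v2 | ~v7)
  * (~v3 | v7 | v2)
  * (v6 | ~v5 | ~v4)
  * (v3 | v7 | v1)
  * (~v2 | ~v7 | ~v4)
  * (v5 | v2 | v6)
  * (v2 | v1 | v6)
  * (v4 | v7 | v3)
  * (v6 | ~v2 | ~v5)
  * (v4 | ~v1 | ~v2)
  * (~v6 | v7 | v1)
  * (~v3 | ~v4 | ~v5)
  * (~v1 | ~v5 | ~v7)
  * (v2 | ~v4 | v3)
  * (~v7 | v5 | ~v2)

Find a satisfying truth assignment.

Try v1 = True.
Try v2 = True.
  then v4 is forced to True.
  then v7 is forced to False.
  then v6 is forced to True.
The remaining clauses are satisfied by v3 = False, v5 = True.
Every clause has at least one true literal under this assignment.

v1=True  v2=True  v3=False  v4=True  v5=True  v6=True  v7=False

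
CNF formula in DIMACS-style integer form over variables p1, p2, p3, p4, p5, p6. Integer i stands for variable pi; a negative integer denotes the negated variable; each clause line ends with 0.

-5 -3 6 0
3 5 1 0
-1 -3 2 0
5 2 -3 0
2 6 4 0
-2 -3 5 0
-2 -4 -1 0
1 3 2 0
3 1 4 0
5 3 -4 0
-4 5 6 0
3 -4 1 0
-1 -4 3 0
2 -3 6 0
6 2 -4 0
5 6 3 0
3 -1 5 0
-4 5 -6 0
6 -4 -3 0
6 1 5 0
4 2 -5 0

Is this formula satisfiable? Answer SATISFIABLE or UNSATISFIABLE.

SATISFIABLE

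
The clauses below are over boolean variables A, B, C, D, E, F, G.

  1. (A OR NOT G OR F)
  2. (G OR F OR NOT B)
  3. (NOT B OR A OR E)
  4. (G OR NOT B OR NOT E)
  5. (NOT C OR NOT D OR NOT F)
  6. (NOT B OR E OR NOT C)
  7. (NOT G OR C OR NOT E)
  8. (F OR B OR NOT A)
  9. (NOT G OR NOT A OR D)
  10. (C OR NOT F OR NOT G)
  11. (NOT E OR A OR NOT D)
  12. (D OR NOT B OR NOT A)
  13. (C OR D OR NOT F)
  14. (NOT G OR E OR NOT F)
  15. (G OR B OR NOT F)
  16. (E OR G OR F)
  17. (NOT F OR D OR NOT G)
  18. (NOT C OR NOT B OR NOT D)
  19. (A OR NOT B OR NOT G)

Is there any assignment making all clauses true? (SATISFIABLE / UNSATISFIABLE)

Try A = True.
The remaining clauses are satisfied by B = True, C = False, D = True, E = False, F = True, G = False.
So A=T  B=T  C=F  D=T  E=F  F=T  G=F is a satisfying assignment.

SATISFIABLE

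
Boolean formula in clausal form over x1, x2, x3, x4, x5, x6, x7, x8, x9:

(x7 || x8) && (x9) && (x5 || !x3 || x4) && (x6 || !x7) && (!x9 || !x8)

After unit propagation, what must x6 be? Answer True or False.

(x9) stands alone — x9 = True.
(!x8 || !x9) with x9 = True leaves only !x8, so x8 = False.
(x7 || x8): since x8 = False, the clause reduces to (x7). x7 = True.
From (!x7 || x6) and x7 = True: x6 = True.

True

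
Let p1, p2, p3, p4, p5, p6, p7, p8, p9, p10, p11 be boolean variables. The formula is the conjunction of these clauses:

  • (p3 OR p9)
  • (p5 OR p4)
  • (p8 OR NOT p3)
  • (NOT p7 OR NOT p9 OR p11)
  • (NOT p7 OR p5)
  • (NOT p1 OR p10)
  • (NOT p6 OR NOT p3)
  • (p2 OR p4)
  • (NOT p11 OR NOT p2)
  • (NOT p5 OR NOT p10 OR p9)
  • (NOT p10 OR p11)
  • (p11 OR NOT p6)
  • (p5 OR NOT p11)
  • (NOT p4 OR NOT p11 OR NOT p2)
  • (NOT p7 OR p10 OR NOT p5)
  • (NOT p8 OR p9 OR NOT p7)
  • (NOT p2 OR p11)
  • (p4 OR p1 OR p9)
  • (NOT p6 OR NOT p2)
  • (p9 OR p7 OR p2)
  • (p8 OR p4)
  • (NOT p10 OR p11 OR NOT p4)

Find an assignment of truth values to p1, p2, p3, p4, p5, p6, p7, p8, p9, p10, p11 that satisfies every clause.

p1=0, p2=0, p3=1, p4=1, p5=1, p6=0, p7=0, p8=1, p9=1, p10=0, p11=0

Check each clause:
  1. (p3 OR p9) — p9 is true.
  2. (p5 OR p4) — p4 is true.
  3. (NOT p3 OR p8) — p8 is true.
  4. (NOT p7 OR NOT p9 OR p11) — NOT p7 is true.
  5. (NOT p7 OR p5) — NOT p7 is true.
  6. (NOT p1 OR p10) — NOT p1 is true.
  7. (NOT p3 OR NOT p6) — NOT p6 is true.
  8. (p4 OR p2) — p4 is true.
  9. (NOT p2 OR NOT p11) — NOT p11 is true.
  10. (p9 OR NOT p10 OR NOT p5) — p9 is true.
  11. (NOT p10 OR p11) — NOT p10 is true.
  12. (p11 OR NOT p6) — NOT p6 is true.
  13. (p5 OR NOT p11) — p5 is true.
  14. (NOT p4 OR NOT p11 OR NOT p2) — NOT p11 is true.
  15. (NOT p5 OR p10 OR NOT p7) — NOT p7 is true.
  16. (NOT p7 OR NOT p8 OR p9) — NOT p7 is true.
  17. (p11 OR NOT p2) — NOT p2 is true.
  18. (p1 OR p9 OR p4) — p9 is true.
  19. (NOT p2 OR NOT p6) — NOT p6 is true.
  20. (p7 OR p9 OR p2) — p9 is true.
  21. (p4 OR p8) — p8 is true.
  22. (NOT p4 OR NOT p10 OR p11) — NOT p10 is true.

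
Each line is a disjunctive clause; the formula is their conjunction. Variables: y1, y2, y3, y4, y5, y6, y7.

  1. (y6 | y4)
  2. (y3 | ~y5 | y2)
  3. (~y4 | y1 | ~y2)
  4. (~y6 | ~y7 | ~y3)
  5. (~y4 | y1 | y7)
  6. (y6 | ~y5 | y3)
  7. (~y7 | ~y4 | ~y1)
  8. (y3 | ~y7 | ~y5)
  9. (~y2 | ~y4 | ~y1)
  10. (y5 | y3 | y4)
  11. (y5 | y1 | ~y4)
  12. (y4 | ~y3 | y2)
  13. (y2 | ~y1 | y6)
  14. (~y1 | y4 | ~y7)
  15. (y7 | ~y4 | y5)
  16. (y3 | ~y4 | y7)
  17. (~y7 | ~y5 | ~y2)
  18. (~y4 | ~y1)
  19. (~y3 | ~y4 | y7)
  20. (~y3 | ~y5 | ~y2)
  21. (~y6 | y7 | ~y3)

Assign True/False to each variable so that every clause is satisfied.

Set y1 = True and propagate.
  then y4 is forced to False.
  then y6 is forced to True.
  then y7 is forced to False.
  then y3 is forced to False.
  then y5 is forced to True.
  then y2 is forced to True.

y1=T, y2=T, y3=F, y4=F, y5=T, y6=T, y7=F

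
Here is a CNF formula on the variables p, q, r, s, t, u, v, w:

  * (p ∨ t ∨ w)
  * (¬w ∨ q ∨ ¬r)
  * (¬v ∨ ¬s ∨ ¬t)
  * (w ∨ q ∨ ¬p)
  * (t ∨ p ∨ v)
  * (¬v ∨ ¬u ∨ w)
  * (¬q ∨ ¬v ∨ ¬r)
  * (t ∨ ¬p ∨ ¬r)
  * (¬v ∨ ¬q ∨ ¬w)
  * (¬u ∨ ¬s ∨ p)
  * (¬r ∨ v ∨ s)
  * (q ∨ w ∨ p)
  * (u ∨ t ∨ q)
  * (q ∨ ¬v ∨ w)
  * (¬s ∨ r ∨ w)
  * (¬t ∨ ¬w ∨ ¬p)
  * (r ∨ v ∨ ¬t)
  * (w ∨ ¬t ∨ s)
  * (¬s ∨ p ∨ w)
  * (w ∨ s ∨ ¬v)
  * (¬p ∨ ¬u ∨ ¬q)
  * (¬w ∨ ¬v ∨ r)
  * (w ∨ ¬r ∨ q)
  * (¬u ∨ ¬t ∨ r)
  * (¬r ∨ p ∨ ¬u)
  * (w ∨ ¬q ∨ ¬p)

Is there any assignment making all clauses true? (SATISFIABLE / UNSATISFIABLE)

Set p = True and propagate.
Try q = True.
  then u is forced to False.
  then w is forced to True.
  then v is forced to False.
  then t is forced to False.
  then r is forced to False.
s is now unconstrained; take s = True.
Every clause has at least one true literal under this assignment.
So p = True, q = True, r = False, s = True, t = False, u = False, v = False, w = True is a satisfying assignment.

SATISFIABLE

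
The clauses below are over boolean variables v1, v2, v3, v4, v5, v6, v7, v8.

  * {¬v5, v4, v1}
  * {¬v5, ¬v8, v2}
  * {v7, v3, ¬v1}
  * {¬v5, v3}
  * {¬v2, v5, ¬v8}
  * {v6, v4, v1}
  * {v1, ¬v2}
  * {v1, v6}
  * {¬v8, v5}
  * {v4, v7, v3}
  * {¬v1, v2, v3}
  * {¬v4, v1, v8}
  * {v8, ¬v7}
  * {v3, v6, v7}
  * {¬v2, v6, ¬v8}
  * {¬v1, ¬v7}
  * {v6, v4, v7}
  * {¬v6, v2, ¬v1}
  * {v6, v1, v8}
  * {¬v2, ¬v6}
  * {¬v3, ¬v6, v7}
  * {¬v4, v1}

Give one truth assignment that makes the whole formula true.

Set v1 = True and propagate.
  then v7 is forced to False.
  then v3 is forced to True.
  then v6 is forced to False.
  then v4 is forced to True.
Branch on v2: take v2 = False.
For the remaining variables, v5 = False, v8 = False works.
Every clause has at least one true literal under this assignment.

v1 = T, v2 = F, v3 = T, v4 = T, v5 = F, v6 = F, v7 = F, v8 = F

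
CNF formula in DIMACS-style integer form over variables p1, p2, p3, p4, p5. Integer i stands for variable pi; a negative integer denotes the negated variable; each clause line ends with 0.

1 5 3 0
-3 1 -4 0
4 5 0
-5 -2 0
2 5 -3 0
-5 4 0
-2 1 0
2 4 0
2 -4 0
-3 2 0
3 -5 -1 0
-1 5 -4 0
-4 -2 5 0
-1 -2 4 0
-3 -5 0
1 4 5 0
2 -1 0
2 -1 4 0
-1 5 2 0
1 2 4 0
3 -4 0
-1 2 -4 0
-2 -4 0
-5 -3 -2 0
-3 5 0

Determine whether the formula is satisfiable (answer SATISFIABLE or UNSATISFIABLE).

UNSATISFIABLE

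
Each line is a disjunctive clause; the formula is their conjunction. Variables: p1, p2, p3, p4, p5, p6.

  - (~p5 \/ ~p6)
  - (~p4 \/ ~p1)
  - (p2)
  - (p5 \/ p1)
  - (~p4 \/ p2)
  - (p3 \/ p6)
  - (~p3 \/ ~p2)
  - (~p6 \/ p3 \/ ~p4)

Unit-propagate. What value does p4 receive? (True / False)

False

Unit clause (p2) sets p2 = True.
(~p2 \/ ~p3): since p2 = True, the clause reduces to (~p3). p3 = False.
(p3 \/ p6) with p3 = False leaves only p6, so p6 = True.
(~p6 \/ ~p5): since p6 = True, the clause reduces to (~p5). p5 = False.
In (p5 \/ p1), p5 is now false; p1 must hold, so p1 = True.
From (~p1 \/ ~p4) and p1 = True: p4 = False.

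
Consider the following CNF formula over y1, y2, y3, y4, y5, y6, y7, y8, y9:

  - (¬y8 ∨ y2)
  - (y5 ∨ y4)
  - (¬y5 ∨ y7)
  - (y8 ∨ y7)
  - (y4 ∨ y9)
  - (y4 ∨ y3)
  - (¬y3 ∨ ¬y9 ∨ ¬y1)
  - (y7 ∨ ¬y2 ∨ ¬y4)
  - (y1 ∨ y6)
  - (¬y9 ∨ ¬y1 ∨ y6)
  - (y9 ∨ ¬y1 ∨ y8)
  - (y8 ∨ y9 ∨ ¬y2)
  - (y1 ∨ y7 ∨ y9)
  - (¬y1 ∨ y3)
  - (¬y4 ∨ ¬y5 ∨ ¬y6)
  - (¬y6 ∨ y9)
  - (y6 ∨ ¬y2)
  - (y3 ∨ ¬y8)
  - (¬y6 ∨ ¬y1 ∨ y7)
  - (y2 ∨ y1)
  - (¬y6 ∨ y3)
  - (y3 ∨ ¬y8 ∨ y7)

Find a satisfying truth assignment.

y1=False, y2=True, y3=True, y4=True, y5=False, y6=True, y7=True, y8=True, y9=True

Check each clause:
  1. (y2 ∨ ¬y8) — y2 is true.
  2. (y5 ∨ y4) — y4 is true.
  3. (¬y5 ∨ y7) — ¬y5 is true.
  4. (y7 ∨ y8) — y8 is true.
  5. (y4 ∨ y9) — y9 is true.
  6. (y4 ∨ y3) — y3 is true.
  7. (¬y3 ∨ ¬y9 ∨ ¬y1) — ¬y1 is true.
  8. (¬y2 ∨ y7 ∨ ¬y4) — y7 is true.
  9. (y6 ∨ y1) — y6 is true.
  10. (¬y1 ∨ y6 ∨ ¬y9) — y6 is true.
  11. (y8 ∨ y9 ∨ ¬y1) — y8 is true.
  12. (y9 ∨ y8 ∨ ¬y2) — y8 is true.
  13. (y7 ∨ y9 ∨ y1) — y9 is true.
  14. (y3 ∨ ¬y1) — y3 is true.
  15. (¬y4 ∨ ¬y6 ∨ ¬y5) — ¬y5 is true.
  16. (y9 ∨ ¬y6) — y9 is true.
  17. (¬y2 ∨ y6) — y6 is true.
  18. (¬y8 ∨ y3) — y3 is true.
  19. (y7 ∨ ¬y1 ∨ ¬y6) — ¬y1 is true.
  20. (y1 ∨ y2) — y2 is true.
  21. (¬y6 ∨ y3) — y3 is true.
  22. (y7 ∨ ¬y8 ∨ y3) — y3 is true.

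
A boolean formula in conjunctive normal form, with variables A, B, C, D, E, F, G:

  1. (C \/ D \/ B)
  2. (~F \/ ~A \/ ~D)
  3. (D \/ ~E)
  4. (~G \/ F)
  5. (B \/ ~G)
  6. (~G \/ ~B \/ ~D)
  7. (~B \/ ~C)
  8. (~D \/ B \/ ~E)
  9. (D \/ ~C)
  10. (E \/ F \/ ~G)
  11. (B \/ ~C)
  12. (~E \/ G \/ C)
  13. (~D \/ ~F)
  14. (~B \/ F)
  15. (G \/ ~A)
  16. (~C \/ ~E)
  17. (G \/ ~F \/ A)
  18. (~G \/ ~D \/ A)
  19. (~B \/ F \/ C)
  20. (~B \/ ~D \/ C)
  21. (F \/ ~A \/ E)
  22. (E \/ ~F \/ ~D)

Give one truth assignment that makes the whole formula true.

A=F, B=F, C=F, D=T, E=F, F=F, G=F

Check each clause:
  1. (C \/ D \/ B) — D is true.
  2. (~F \/ ~D \/ ~A) — ~F is true.
  3. (~E \/ D) — ~E is true.
  4. (~G \/ F) — ~G is true.
  5. (B \/ ~G) — ~G is true.
  6. (~G \/ ~B \/ ~D) — ~G is true.
  7. (~C \/ ~B) — ~C is true.
  8. (B \/ ~D \/ ~E) — ~E is true.
  9. (~C \/ D) — D is true.
  10. (F \/ E \/ ~G) — ~G is true.
  11. (~C \/ B) — ~C is true.
  12. (~E \/ G \/ C) — ~E is true.
  13. (~F \/ ~D) — ~F is true.
  14. (~B \/ F) — ~B is true.
  15. (G \/ ~A) — ~A is true.
  16. (~C \/ ~E) — ~E is true.
  17. (~F \/ A \/ G) — ~F is true.
  18. (A \/ ~D \/ ~G) — ~G is true.
  19. (F \/ ~B \/ C) — ~B is true.
  20. (~D \/ C \/ ~B) — ~B is true.
  21. (~A \/ F \/ E) — ~A is true.
  22. (E \/ ~D \/ ~F) — ~F is true.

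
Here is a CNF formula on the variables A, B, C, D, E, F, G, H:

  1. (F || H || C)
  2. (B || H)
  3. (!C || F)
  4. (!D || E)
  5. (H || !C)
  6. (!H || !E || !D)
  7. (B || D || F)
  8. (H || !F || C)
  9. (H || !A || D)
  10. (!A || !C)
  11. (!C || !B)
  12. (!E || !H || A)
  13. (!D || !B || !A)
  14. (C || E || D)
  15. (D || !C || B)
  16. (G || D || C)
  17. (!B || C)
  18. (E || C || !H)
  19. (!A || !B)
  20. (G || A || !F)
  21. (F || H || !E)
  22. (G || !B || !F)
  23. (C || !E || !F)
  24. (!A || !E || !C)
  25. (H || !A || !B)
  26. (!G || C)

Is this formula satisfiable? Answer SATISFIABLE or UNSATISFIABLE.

C = True:
  propagation gives F=True, H=True, A=False, B=False; an empty clause results — contradiction.
C = False:
  propagation gives B=False, H=True, E=True, D=False; an empty clause results — contradiction.
Every branch closes, so no satisfying assignment exists.

UNSATISFIABLE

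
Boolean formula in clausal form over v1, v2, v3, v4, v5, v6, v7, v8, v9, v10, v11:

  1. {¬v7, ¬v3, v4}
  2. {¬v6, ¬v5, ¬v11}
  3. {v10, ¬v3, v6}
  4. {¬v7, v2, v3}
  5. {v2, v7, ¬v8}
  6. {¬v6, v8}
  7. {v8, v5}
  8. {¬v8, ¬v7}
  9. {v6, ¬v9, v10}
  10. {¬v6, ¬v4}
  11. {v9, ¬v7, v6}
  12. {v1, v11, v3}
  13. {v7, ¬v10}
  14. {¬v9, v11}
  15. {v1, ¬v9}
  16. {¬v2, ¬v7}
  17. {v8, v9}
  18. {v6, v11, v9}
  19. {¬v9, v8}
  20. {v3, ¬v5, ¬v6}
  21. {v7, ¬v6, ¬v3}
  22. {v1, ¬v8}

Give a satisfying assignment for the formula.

v1=True  v2=True  v3=False  v4=True  v5=True  v6=False  v7=False  v8=True  v9=False  v10=False  v11=True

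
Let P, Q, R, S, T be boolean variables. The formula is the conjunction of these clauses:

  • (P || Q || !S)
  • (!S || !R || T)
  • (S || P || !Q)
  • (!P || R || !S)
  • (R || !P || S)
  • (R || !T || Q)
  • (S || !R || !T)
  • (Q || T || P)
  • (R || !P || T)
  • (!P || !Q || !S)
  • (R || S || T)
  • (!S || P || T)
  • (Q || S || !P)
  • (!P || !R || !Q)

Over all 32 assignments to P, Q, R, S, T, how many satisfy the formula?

The models are:
  P=F Q=T R=F S=T T=T
  P=F Q=T R=T S=T T=T
  P=T Q=F R=T S=T T=T
Count: 3.

3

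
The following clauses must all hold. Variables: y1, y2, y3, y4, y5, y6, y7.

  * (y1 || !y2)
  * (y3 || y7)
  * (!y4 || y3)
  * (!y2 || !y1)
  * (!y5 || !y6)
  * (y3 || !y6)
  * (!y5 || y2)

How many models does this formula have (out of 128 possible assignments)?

18

Case analysis on y2 and y3:
  y2=1, y3=1: a clause becomes empty — 0.
  y2=1, y3=0: a clause becomes empty — 0.
  y2=0, y3=1: forces y5=0; y1, y4, y6, y7 free → 2^4 = 16.
  y2=0, y3=0: remaining (y1,y4,y5,y6,y7) ∈ {(0,0,0,0,1); (1,0,0,0,1)} — 2.
Total: 0 + 0 + 16 + 2 = 18.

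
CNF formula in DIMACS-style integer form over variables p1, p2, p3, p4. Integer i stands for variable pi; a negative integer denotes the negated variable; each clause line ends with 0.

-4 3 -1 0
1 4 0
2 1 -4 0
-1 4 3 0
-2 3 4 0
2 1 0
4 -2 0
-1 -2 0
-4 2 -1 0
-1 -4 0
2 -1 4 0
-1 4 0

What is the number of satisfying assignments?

2

Satisfying assignments:
  p1=F p2=T p3=F p4=T
  p1=F p2=T p3=T p4=T
That's 2 in total.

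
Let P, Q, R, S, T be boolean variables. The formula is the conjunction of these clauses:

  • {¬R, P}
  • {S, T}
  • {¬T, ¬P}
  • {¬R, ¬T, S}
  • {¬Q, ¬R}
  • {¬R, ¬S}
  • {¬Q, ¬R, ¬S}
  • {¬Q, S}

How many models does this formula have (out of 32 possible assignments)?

Satisfying assignments:
  P=F Q=F R=F S=F T=T
  P=F Q=F R=F S=T T=F
  P=F Q=F R=F S=T T=T
  P=F Q=T R=F S=T T=F
  P=F Q=T R=F S=T T=T
  P=T Q=F R=F S=T T=F
  P=T Q=T R=F S=T T=F
That's 7 in total.

7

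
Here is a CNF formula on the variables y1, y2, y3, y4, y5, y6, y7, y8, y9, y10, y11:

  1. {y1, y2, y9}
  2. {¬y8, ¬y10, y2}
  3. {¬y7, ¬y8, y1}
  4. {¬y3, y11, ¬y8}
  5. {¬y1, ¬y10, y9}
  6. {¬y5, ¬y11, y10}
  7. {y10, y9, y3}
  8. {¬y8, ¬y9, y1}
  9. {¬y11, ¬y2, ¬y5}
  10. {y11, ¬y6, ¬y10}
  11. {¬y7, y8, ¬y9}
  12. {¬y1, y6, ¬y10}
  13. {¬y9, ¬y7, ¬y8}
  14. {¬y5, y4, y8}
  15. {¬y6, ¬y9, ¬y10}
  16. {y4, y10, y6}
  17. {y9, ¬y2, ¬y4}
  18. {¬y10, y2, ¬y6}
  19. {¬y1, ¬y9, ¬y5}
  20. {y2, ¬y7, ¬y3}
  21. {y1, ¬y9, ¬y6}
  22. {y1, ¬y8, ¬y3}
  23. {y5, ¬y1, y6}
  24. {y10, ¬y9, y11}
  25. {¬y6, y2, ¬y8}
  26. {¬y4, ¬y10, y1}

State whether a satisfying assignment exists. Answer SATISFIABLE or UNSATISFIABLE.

Try y1 = False.
Try y2 = True.
Branch on y3: take y3 = True.
  then y8 is forced to False.
For the remaining variables, y4 = False, y5 = False, y6 = True, y7 = True, y9 = False, y10 = False, y11 = False works.
Every clause has at least one true literal under this assignment.
So y1 = F, y2 = T, y3 = T, y4 = F, y5 = F, y6 = T, y7 = T, y8 = F, y9 = F, y10 = F, y11 = F is a satisfying assignment.

SATISFIABLE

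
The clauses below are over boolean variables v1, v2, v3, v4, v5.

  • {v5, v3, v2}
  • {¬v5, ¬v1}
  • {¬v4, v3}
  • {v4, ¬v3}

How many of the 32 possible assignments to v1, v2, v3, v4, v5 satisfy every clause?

Case analysis on v3 and v4:
  v3=1, v4=1: v2 free; 3 ways for (v1,v5) × 2^1 = 6.
  v3=1, v4=0: a clause becomes empty — 0.
  v3=0, v4=1: a clause becomes empty — 0.
  v3=0, v4=0: remaining (v1,v2,v5) ∈ {(0,0,1); (0,1,0); (0,1,1); (1,1,0)} — 4.
Total: 6 + 0 + 0 + 4 = 10.

10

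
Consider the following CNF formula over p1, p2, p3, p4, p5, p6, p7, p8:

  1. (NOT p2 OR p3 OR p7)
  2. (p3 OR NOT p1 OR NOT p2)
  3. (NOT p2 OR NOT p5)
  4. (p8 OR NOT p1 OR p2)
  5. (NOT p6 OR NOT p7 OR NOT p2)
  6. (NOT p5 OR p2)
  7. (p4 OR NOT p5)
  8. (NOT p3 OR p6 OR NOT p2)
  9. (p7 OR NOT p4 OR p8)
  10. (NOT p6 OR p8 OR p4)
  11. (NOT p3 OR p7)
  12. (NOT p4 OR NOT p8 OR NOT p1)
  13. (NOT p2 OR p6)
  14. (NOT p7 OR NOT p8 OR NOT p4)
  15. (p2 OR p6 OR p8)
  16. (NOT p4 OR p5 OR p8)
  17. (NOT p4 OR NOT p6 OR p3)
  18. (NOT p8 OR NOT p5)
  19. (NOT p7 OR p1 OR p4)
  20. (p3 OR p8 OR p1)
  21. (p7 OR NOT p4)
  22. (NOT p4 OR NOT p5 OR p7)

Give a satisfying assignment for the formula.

p1=0  p2=0  p3=0  p4=0  p5=0  p6=1  p7=0  p8=1

Try p1 = False.
Set p2 = False and propagate.
  then p5 is forced to False.
Set p3 = False and propagate.
  then p8 is forced to True.
The remaining clauses are satisfied by p4 = False, p6 = True, p7 = False.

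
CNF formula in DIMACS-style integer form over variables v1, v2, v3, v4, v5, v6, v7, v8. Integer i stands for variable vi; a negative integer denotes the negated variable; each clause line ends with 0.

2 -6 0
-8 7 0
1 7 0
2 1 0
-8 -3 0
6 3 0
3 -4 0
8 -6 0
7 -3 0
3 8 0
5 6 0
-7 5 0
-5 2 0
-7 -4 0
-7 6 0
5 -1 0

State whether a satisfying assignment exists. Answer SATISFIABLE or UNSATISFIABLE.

SATISFIABLE

v2 occurs only positively in the remaining clauses — set v2 = True.
v4 occurs only negated in the remaining clauses — set v4 = False.
Set v1 = True and propagate.
  then v5 is forced to True.
Branch on v3: take v3 = False.
  then v6 is forced to True.
  then v8 is forced to True.
  then v7 is forced to True.
So v1 = 1  v2 = 1  v3 = 0  v4 = 0  v5 = 1  v6 = 1  v7 = 1  v8 = 1 is a satisfying assignment.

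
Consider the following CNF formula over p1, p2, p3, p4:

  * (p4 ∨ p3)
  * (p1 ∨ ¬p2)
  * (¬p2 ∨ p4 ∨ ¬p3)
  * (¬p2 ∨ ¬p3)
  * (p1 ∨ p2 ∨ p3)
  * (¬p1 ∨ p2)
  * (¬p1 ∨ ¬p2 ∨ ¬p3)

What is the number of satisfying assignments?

The models are:
  p1=F p2=F p3=T p4=F
  p1=F p2=F p3=T p4=T
  p1=T p2=T p3=F p4=T
Count: 3.

3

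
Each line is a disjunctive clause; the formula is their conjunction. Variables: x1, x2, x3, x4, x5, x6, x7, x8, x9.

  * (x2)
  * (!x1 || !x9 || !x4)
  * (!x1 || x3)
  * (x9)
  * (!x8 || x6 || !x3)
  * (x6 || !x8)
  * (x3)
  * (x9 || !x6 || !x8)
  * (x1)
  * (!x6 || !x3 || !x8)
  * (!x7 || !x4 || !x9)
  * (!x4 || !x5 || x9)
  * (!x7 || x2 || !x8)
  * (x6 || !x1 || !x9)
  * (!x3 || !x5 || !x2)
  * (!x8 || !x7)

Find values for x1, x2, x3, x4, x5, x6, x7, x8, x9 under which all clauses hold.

x1=T  x2=T  x3=T  x4=F  x5=F  x6=T  x7=F  x8=F  x9=T

Check each clause:
  1. (x2) — x2 is true.
  2. (!x9 || !x4 || !x1) — !x4 is true.
  3. (!x1 || x3) — x3 is true.
  4. (x9) — x9 is true.
  5. (!x3 || !x8 || x6) — !x8 is true.
  6. (!x8 || x6) — !x8 is true.
  7. (x3) — x3 is true.
  8. (!x8 || !x6 || x9) — !x8 is true.
  9. (x1) — x1 is true.
  10. (!x8 || !x3 || !x6) — !x8 is true.
  11. (!x7 || !x4 || !x9) — !x7 is true.
  12. (x9 || !x5 || !x4) — x9 is true.
  13. (!x8 || !x7 || x2) — !x8 is true.
  14. (!x9 || !x1 || x6) — x6 is true.
  15. (!x2 || !x5 || !x3) — !x5 is true.
  16. (!x8 || !x7) — !x8 is true.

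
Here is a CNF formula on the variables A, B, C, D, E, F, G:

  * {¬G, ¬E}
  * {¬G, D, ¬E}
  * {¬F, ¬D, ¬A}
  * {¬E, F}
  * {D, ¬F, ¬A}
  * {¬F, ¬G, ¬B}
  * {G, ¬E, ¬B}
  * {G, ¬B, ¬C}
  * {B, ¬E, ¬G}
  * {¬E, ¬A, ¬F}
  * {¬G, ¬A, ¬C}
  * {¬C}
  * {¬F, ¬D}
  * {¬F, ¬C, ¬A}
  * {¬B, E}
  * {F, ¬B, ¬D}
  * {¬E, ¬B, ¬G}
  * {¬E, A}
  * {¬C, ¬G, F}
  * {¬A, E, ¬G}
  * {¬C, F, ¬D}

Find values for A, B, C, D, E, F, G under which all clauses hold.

A=False, B=False, C=False, D=False, E=False, F=False, G=True

(¬C) is a unit clause, so C = False.
Branch on A: take A = False.
  then E is forced to False.
  then B is forced to False.
Branch on D: take D = False.
F, G are now unconstrained; take F = False, G = True.
Check each clause:
  1. {¬E, ¬G} — ¬E is true.
  2. {¬G, ¬E, D} — ¬E is true.
  3. {¬F, ¬A, ¬D} — ¬F is true.
  4. {¬E, F} — ¬E is true.
  5. {¬F, D, ¬A} — ¬F is true.
  6. {¬F, ¬B, ¬G} — ¬F is true.
  7. {¬E, ¬B, G} — ¬E is true.
  8. {G, ¬C, ¬B} — ¬C is true.
  9. {¬E, B, ¬G} — ¬E is true.
  10. {¬A, ¬F, ¬E} — ¬F is true.
  11. {¬G, ¬A, ¬C} — ¬C is true.
  12. {¬C} — ¬C is true.
  13. {¬F, ¬D} — ¬F is true.
  14. {¬F, ¬A, ¬C} — ¬F is true.
  15. {¬B, E} — ¬B is true.
  16. {F, ¬D, ¬B} — ¬D is true.
  17. {¬G, ¬B, ¬E} — ¬E is true.
  18. {A, ¬E} — ¬E is true.
  19. {¬C, ¬G, F} — ¬C is true.
  20. {E, ¬A, ¬G} — ¬A is true.
  21. {¬D, ¬C, F} — ¬D is true.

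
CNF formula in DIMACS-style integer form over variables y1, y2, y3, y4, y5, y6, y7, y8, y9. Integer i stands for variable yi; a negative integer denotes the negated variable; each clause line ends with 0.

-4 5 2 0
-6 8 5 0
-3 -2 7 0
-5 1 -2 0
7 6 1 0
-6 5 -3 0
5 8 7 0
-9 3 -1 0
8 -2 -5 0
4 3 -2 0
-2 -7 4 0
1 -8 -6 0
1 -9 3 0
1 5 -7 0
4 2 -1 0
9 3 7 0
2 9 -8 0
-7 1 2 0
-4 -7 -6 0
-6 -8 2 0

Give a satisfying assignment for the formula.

y1 = True, y2 = True, y3 = False, y4 = True, y5 = False, y6 = False, y7 = True, y8 = True, y9 = False

Check each clause:
  1. {¬y4, y5, y2} — y2 is true.
  2. {y5, y8, ¬y6} — y8 is true.
  3. {¬y2, ¬y3, y7} — ¬y3 is true.
  4. {¬y2, y1, ¬y5} — y1 is true.
  5. {y1, y6, y7} — y1 is true.
  6. {¬y6, ¬y3, y5} — ¬y6 is true.
  7. {y7, y8, y5} — y8 is true.
  8. {¬y9, ¬y1, y3} — ¬y9 is true.
  9. {¬y5, ¬y2, y8} — y8 is true.
  10. {y3, y4, ¬y2} — y4 is true.
  11. {¬y2, y4, ¬y7} — y4 is true.
  12. {¬y8, ¬y6, y1} — y1 is true.
  13. {y1, ¬y9, y3} — y1 is true.
  14. {y5, y1, ¬y7} — y1 is true.
  15. {¬y1, y4, y2} — y2 is true.
  16. {y9, y7, y3} — y7 is true.
  17. {y2, y9, ¬y8} — y2 is true.
  18. {y2, ¬y7, y1} — y2 is true.
  19. {¬y7, ¬y4, ¬y6} — ¬y6 is true.
  20. {¬y8, y2, ¬y6} — ¬y6 is true.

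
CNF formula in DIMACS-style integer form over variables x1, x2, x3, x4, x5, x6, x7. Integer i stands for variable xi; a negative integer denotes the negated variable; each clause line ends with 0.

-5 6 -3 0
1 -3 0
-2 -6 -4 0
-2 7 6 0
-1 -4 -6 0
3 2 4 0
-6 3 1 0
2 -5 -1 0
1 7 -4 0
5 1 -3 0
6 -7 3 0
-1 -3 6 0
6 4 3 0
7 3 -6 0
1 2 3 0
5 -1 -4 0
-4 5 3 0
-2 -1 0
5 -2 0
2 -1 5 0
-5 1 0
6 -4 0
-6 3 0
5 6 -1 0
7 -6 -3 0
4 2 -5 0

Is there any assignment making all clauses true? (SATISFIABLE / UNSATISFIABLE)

x1 = True:
  propagation gives x2=False, x5=False; an empty clause results — contradiction.
x1 = False:
  propagation gives x3=False, x6=False, x7=False, x2=False; an empty clause results — contradiction.
Every branch closes, so no satisfying assignment exists.

UNSATISFIABLE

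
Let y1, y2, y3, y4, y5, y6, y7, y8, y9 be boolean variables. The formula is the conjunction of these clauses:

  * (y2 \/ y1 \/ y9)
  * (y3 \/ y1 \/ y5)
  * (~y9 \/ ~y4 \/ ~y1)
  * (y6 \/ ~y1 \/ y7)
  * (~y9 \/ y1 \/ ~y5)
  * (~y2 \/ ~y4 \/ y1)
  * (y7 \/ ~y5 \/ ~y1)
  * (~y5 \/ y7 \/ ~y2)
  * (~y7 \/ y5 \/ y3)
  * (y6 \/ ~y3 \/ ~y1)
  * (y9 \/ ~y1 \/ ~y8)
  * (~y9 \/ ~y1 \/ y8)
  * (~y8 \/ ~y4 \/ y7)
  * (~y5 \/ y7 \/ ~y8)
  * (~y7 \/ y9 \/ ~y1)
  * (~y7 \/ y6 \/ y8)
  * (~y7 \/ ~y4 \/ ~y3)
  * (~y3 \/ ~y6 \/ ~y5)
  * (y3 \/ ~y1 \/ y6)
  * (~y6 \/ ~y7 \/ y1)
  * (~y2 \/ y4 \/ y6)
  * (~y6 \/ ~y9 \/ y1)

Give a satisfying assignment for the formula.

y1=F, y2=T, y3=T, y4=F, y5=F, y6=T, y7=F, y8=F, y9=F

Branch on y1: take y1 = False.
Branch on y2: take y2 = True.
  then y4 is forced to False.
  then y6 is forced to True.
  then y7 is forced to False.
  then y5 is forced to False.
  then y3 is forced to True.
  then y9 is forced to False.
y8 is now unconstrained; take y8 = False.
Every clause has at least one true literal under this assignment.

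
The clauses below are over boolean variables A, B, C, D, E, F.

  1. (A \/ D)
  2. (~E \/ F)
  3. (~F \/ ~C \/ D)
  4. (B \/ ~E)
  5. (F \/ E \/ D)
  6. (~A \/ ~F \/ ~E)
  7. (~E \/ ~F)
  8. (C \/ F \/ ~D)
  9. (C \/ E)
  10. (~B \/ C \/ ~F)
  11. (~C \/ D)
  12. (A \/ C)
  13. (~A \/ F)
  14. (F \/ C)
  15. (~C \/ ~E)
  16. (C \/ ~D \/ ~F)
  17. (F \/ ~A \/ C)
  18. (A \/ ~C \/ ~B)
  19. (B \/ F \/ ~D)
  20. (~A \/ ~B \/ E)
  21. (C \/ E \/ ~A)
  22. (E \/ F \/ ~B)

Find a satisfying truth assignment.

Set A = True and propagate.
  then F is forced to True.
  then E is forced to False.
  then C is forced to True.
  then D is forced to True.
  then B is forced to False.

A=T  B=F  C=T  D=T  E=F  F=T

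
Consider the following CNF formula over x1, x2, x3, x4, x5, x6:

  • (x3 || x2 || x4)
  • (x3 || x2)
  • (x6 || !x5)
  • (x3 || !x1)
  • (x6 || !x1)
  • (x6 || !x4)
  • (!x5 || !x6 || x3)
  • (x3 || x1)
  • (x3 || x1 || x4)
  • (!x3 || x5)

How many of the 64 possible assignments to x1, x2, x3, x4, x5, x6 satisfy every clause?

Case analysis on x3 and x1:
  x3=T, x1=T: remaining (x2,x4,x5,x6) ∈ {(F,F,T,T); (F,T,T,T); (T,F,T,T); (T,T,T,T)} — 4.
  x3=T, x1=F: remaining (x2,x4,x5,x6) ∈ {(F,F,T,T); (F,T,T,T); (T,F,T,T); (T,T,T,T)} — 4.
  x3=F, x1=T: a clause becomes empty — 0.
  x3=F, x1=F: a clause becomes empty — 0.
Total: 4 + 4 + 0 + 0 = 8.

8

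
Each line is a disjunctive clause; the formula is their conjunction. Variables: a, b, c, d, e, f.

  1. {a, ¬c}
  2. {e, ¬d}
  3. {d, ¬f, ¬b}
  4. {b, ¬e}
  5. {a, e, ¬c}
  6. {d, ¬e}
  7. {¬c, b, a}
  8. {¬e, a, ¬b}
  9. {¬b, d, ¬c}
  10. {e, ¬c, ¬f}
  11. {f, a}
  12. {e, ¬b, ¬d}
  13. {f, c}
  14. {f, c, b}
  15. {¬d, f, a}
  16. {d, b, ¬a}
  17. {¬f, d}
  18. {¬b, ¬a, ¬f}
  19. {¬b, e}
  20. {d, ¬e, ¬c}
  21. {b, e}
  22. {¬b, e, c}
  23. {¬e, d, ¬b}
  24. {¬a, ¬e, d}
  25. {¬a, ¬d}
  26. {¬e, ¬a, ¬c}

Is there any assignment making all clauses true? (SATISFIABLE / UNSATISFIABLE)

UNSATISFIABLE

e = True:
  propagation gives b=True, d=True, a=True; an empty clause results — contradiction.
e = False:
  propagation gives d=False, f=False, a=True, c=True; an empty clause results — contradiction.
Every branch closes, so no satisfying assignment exists.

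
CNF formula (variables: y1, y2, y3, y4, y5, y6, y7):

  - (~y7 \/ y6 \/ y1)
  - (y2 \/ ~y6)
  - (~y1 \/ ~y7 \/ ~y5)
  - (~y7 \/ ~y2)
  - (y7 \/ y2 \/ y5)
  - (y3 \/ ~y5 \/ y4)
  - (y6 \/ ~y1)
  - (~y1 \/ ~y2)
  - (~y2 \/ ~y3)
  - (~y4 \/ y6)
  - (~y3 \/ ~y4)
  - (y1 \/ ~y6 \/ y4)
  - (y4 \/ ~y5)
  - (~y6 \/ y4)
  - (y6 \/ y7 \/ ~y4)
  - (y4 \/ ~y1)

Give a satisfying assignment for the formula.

y1=F  y2=T  y3=F  y4=T  y5=F  y6=T  y7=F

Check each clause:
  1. (y6 \/ ~y7 \/ y1) — ~y7 is true.
  2. (~y6 \/ y2) — y2 is true.
  3. (~y1 \/ ~y7 \/ ~y5) — ~y7 is true.
  4. (~y7 \/ ~y2) — ~y7 is true.
  5. (y5 \/ y7 \/ y2) — y2 is true.
  6. (y4 \/ y3 \/ ~y5) — y4 is true.
  7. (~y1 \/ y6) — ~y1 is true.
  8. (~y1 \/ ~y2) — ~y1 is true.
  9. (~y2 \/ ~y3) — ~y3 is true.
  10. (~y4 \/ y6) — y6 is true.
  11. (~y4 \/ ~y3) — ~y3 is true.
  12. (~y6 \/ y1 \/ y4) — y4 is true.
  13. (~y5 \/ y4) — ~y5 is true.
  14. (~y6 \/ y4) — y4 is true.
  15. (y7 \/ y6 \/ ~y4) — y6 is true.
  16. (y4 \/ ~y1) — y4 is true.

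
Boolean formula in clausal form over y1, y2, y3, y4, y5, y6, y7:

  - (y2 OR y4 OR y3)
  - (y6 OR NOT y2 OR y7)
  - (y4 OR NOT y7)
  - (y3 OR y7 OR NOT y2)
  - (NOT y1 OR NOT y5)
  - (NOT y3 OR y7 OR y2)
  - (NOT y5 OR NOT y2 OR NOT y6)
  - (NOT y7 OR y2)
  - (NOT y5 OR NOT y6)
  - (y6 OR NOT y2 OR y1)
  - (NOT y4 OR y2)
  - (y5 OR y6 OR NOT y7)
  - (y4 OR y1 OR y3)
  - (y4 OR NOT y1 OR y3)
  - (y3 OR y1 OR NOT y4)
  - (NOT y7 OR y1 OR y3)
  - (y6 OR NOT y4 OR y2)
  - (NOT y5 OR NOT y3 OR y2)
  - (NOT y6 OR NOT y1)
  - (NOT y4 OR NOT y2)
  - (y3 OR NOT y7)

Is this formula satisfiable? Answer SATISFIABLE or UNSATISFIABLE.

SATISFIABLE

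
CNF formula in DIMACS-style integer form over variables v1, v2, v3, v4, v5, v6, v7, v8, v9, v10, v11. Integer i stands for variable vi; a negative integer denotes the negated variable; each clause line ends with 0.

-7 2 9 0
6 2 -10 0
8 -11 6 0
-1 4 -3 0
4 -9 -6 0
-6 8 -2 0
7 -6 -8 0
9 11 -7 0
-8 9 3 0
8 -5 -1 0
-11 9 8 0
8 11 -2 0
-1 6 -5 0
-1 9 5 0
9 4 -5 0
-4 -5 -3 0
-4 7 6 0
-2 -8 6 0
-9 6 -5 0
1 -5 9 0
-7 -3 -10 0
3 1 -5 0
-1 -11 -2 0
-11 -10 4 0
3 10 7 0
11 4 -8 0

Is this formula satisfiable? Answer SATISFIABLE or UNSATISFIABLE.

SATISFIABLE

Set v1 = True and propagate.
The remaining clauses are satisfied by v2 = False, v3 = False, v4 = False, v5 = False, v6 = False, v7 = True, v8 = False, v9 = True, v10 = False, v11 = False.
So v1=T, v2=F, v3=F, v4=F, v5=F, v6=F, v7=T, v8=F, v9=T, v10=F, v11=F is a satisfying assignment.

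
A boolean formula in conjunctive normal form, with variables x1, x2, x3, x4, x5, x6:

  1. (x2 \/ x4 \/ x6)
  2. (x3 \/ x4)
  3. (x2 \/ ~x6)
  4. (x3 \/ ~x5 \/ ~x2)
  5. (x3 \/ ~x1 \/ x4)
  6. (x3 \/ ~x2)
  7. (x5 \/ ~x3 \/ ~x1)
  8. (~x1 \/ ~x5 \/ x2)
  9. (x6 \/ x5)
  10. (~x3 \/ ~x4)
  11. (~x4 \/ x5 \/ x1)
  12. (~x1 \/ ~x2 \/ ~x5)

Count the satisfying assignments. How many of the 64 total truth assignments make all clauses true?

4

The models are:
  x1=0 x2=0 x3=0 x4=1 x5=1 x6=0
  x1=0 x2=1 x3=1 x4=0 x5=0 x6=1
  x1=0 x2=1 x3=1 x4=0 x5=1 x6=0
  x1=0 x2=1 x3=1 x4=0 x5=1 x6=1
That's 4 in total.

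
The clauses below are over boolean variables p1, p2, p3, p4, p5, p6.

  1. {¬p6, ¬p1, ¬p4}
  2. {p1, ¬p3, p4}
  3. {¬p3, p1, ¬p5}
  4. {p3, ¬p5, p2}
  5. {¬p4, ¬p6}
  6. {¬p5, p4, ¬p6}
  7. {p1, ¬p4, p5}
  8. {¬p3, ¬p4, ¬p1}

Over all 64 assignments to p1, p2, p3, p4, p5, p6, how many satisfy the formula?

Split on p4, then p1.
  p4=1, p1=1: remaining (p2,p3,p5,p6) ∈ {(0,0,0,0); (1,0,0,0); (1,0,1,0)} — 3.
  p4=1, p1=0: remaining (p2,p3,p5,p6) ∈ {(1,0,1,0)} — 1.
  p4=0, p1=1: 11 of the 16 assignments to (p2,p3,p5,p6) work.
  p4=0, p1=0: 5 of the 16 assignments to (p2,p3,p5,p6) work.
Total: 3 + 1 + 11 + 5 = 20.

20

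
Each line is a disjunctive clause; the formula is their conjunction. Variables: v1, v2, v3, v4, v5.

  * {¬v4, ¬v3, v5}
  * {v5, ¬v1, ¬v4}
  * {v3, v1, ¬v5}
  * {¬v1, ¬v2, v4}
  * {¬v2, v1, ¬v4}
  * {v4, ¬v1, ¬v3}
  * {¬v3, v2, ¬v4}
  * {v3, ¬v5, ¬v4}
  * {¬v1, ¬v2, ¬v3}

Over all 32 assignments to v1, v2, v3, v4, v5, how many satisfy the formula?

9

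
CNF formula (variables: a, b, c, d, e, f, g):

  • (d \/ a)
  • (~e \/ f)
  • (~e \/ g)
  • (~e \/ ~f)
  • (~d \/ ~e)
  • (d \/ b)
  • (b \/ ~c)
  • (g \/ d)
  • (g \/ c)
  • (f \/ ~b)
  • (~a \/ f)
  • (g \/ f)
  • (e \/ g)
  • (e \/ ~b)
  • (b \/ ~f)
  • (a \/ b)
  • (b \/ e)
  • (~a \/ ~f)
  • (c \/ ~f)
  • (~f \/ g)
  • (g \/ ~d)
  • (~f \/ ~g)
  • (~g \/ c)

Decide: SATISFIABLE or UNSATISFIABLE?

f = True:
  propagation gives e=False, g=True; an empty clause results — contradiction.
f = False:
  propagation gives e=False, b=False; an empty clause results — contradiction.
Every branch closes, so no satisfying assignment exists.

UNSATISFIABLE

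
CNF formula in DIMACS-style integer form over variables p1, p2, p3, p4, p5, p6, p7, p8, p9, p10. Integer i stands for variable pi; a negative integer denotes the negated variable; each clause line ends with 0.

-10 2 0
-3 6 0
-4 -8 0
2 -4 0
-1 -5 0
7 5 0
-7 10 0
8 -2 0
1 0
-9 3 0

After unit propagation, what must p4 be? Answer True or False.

(p1) is a unit clause: p1 = True.
(NOT p1 OR NOT p5) with p1 = True leaves only NOT p5, so p5 = False.
(p5 OR p7) with p5 = False leaves only p7, so p7 = True.
(p10 OR NOT p7) with p7 = True leaves only p10, so p10 = True.
In (NOT p10 OR p2), NOT p10 is now false; p2 must hold, so p2 = True.
(NOT p2 OR p8): since p2 = True, the clause reduces to (p8). p8 = True.
(NOT p8 OR NOT p4): since p8 = True, the clause reduces to (NOT p4). p4 = False.

False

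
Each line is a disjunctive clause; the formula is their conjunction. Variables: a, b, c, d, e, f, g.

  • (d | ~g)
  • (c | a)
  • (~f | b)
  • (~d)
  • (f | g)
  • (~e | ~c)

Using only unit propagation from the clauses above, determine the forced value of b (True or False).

True

(~d) stands alone — d = False.
From (~g | d) and d = False: g = False.
(f | g): since g = False, the clause reduces to (f). f = True.
(b | ~f) with f = True leaves only b, so b = True.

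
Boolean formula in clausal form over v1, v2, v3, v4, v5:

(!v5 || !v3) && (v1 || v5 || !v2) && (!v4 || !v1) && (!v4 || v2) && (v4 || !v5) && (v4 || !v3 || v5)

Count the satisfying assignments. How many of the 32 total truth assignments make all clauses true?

Satisfying assignments:
  v1=F v2=F v3=F v4=F v5=F
  v1=F v2=T v3=F v4=T v5=T
  v1=T v2=F v3=F v4=F v5=F
  v1=T v2=T v3=F v4=F v5=F
Count: 4.

4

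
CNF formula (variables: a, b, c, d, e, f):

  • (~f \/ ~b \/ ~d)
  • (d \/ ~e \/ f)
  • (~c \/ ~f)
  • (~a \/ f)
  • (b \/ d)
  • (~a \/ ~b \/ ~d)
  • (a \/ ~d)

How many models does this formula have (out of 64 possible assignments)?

8

Split on d, then f.
  d=1, f=1: remaining (a,b,c,e) ∈ {(1,0,0,0); (1,0,0,1)} — 2.
  d=1, f=0: a clause becomes empty — 0.
  d=0, f=1: remaining (a,b,c,e) ∈ {(0,1,0,0); (0,1,0,1); (1,1,0,0); (1,1,0,1)} — 4.
  d=0, f=0: remaining (a,b,c,e) ∈ {(0,1,0,0); (0,1,1,0)} — 2.
Total: 2 + 0 + 4 + 2 = 8.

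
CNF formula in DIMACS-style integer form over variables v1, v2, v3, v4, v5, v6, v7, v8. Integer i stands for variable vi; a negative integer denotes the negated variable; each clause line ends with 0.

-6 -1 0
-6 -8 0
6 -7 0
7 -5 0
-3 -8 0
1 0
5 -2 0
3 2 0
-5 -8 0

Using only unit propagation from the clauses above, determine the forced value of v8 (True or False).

False

(v1) is a unit clause: v1 = True.
From (!v6 || !v1) and v1 = True: v6 = False.
(v6 || !v7): since v6 = False, the clause reduces to (!v7). v7 = False.
In (v7 || !v5), v7 is now false; !v5 must hold, so v5 = False.
In (!v2 || v5), v5 is now false; !v2 must hold, so v2 = False.
(v3 || v2): since v2 = False, the clause reduces to (v3). v3 = True.
(!v3 || !v8) with v3 = True leaves only !v8, so v8 = False.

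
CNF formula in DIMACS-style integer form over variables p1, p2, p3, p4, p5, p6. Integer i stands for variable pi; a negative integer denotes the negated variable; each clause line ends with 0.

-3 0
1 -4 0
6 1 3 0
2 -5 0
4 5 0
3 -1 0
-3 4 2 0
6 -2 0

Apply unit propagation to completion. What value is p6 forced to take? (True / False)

True

Unit clause (¬p3) sets p3 = False.
In (p3 ∨ ¬p1), p3 is now false; ¬p1 must hold, so p1 = False.
(¬p4 ∨ p1) with p1 = False leaves only ¬p4, so p4 = False.
(p6 ∨ p3 ∨ p1): since p1 = False, p3 = False, the clause reduces to (p6). p6 = True.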